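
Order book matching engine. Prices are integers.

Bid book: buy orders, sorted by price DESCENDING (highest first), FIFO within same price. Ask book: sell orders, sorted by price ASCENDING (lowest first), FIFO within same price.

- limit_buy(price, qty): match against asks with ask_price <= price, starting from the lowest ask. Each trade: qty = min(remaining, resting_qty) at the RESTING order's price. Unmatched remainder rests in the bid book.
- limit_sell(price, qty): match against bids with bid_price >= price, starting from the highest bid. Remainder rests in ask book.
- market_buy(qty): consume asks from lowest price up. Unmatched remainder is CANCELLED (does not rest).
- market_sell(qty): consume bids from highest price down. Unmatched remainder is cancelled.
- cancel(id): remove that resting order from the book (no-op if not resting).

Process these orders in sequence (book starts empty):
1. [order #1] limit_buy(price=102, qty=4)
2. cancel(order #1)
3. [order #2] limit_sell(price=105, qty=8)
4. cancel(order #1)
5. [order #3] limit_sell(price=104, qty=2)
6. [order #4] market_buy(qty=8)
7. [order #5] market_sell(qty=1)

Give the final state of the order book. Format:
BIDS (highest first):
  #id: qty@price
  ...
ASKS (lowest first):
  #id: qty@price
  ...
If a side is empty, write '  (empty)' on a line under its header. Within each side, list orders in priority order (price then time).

After op 1 [order #1] limit_buy(price=102, qty=4): fills=none; bids=[#1:4@102] asks=[-]
After op 2 cancel(order #1): fills=none; bids=[-] asks=[-]
After op 3 [order #2] limit_sell(price=105, qty=8): fills=none; bids=[-] asks=[#2:8@105]
After op 4 cancel(order #1): fills=none; bids=[-] asks=[#2:8@105]
After op 5 [order #3] limit_sell(price=104, qty=2): fills=none; bids=[-] asks=[#3:2@104 #2:8@105]
After op 6 [order #4] market_buy(qty=8): fills=#4x#3:2@104 #4x#2:6@105; bids=[-] asks=[#2:2@105]
After op 7 [order #5] market_sell(qty=1): fills=none; bids=[-] asks=[#2:2@105]

Answer: BIDS (highest first):
  (empty)
ASKS (lowest first):
  #2: 2@105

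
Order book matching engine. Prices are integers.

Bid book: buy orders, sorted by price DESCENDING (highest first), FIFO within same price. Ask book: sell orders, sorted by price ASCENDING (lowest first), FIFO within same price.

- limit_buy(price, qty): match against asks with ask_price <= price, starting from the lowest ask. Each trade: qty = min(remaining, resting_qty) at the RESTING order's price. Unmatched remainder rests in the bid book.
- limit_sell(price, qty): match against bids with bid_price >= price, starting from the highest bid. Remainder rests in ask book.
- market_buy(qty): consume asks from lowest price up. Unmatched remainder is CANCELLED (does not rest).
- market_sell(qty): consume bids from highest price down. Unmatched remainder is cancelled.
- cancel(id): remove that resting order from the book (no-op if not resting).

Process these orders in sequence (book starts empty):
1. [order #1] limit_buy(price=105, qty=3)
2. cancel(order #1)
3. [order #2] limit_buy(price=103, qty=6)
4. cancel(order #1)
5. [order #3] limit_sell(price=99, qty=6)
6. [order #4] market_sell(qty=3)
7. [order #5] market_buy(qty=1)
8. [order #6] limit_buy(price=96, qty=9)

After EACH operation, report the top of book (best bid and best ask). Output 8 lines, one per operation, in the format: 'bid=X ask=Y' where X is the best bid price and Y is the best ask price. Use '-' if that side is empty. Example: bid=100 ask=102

After op 1 [order #1] limit_buy(price=105, qty=3): fills=none; bids=[#1:3@105] asks=[-]
After op 2 cancel(order #1): fills=none; bids=[-] asks=[-]
After op 3 [order #2] limit_buy(price=103, qty=6): fills=none; bids=[#2:6@103] asks=[-]
After op 4 cancel(order #1): fills=none; bids=[#2:6@103] asks=[-]
After op 5 [order #3] limit_sell(price=99, qty=6): fills=#2x#3:6@103; bids=[-] asks=[-]
After op 6 [order #4] market_sell(qty=3): fills=none; bids=[-] asks=[-]
After op 7 [order #5] market_buy(qty=1): fills=none; bids=[-] asks=[-]
After op 8 [order #6] limit_buy(price=96, qty=9): fills=none; bids=[#6:9@96] asks=[-]

Answer: bid=105 ask=-
bid=- ask=-
bid=103 ask=-
bid=103 ask=-
bid=- ask=-
bid=- ask=-
bid=- ask=-
bid=96 ask=-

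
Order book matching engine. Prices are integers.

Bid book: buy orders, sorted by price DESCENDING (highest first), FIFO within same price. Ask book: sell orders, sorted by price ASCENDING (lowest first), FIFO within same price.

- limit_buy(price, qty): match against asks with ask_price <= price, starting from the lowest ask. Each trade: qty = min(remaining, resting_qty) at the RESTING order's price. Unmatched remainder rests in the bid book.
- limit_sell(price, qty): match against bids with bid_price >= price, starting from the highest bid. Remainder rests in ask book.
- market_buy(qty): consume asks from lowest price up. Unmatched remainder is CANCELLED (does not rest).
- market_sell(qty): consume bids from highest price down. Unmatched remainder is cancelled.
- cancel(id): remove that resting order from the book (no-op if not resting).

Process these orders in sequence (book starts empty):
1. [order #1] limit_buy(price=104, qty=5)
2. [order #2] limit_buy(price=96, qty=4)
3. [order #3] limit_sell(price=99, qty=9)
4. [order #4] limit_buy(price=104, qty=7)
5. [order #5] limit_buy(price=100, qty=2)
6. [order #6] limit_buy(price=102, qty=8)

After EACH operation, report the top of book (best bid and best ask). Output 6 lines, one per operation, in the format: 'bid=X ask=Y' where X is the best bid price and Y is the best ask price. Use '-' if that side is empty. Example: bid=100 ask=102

Answer: bid=104 ask=-
bid=104 ask=-
bid=96 ask=99
bid=104 ask=-
bid=104 ask=-
bid=104 ask=-

Derivation:
After op 1 [order #1] limit_buy(price=104, qty=5): fills=none; bids=[#1:5@104] asks=[-]
After op 2 [order #2] limit_buy(price=96, qty=4): fills=none; bids=[#1:5@104 #2:4@96] asks=[-]
After op 3 [order #3] limit_sell(price=99, qty=9): fills=#1x#3:5@104; bids=[#2:4@96] asks=[#3:4@99]
After op 4 [order #4] limit_buy(price=104, qty=7): fills=#4x#3:4@99; bids=[#4:3@104 #2:4@96] asks=[-]
After op 5 [order #5] limit_buy(price=100, qty=2): fills=none; bids=[#4:3@104 #5:2@100 #2:4@96] asks=[-]
After op 6 [order #6] limit_buy(price=102, qty=8): fills=none; bids=[#4:3@104 #6:8@102 #5:2@100 #2:4@96] asks=[-]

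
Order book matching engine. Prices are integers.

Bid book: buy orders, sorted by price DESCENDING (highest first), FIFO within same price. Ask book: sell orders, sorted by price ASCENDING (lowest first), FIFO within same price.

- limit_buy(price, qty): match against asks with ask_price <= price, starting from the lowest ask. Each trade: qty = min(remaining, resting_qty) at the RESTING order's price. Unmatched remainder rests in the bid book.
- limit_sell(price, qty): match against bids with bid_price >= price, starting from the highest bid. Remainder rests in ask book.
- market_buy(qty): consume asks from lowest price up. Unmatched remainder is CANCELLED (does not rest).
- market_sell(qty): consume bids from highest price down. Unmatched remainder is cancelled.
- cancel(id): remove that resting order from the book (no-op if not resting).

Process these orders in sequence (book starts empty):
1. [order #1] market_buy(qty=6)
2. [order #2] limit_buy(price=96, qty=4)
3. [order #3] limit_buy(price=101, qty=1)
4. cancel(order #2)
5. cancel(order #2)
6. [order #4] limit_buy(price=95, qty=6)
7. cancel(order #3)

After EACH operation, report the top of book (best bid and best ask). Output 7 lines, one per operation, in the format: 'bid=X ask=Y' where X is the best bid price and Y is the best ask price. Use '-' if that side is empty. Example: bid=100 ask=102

After op 1 [order #1] market_buy(qty=6): fills=none; bids=[-] asks=[-]
After op 2 [order #2] limit_buy(price=96, qty=4): fills=none; bids=[#2:4@96] asks=[-]
After op 3 [order #3] limit_buy(price=101, qty=1): fills=none; bids=[#3:1@101 #2:4@96] asks=[-]
After op 4 cancel(order #2): fills=none; bids=[#3:1@101] asks=[-]
After op 5 cancel(order #2): fills=none; bids=[#3:1@101] asks=[-]
After op 6 [order #4] limit_buy(price=95, qty=6): fills=none; bids=[#3:1@101 #4:6@95] asks=[-]
After op 7 cancel(order #3): fills=none; bids=[#4:6@95] asks=[-]

Answer: bid=- ask=-
bid=96 ask=-
bid=101 ask=-
bid=101 ask=-
bid=101 ask=-
bid=101 ask=-
bid=95 ask=-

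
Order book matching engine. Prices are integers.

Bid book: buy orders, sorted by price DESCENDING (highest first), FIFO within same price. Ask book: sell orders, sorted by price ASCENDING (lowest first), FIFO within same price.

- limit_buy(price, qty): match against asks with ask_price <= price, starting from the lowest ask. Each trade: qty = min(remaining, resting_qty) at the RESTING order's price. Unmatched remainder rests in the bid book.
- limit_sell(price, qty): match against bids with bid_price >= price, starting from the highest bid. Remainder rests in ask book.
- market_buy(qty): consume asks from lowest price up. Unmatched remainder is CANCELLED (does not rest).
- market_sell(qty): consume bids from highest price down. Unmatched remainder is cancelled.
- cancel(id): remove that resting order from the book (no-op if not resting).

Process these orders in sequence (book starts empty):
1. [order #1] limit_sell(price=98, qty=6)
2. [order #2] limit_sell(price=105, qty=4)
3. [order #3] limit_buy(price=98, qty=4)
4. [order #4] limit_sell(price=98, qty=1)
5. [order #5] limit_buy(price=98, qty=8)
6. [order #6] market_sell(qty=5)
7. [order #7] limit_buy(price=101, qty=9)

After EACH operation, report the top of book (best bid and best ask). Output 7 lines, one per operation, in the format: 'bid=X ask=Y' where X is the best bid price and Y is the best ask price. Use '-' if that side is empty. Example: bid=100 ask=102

Answer: bid=- ask=98
bid=- ask=98
bid=- ask=98
bid=- ask=98
bid=98 ask=105
bid=- ask=105
bid=101 ask=105

Derivation:
After op 1 [order #1] limit_sell(price=98, qty=6): fills=none; bids=[-] asks=[#1:6@98]
After op 2 [order #2] limit_sell(price=105, qty=4): fills=none; bids=[-] asks=[#1:6@98 #2:4@105]
After op 3 [order #3] limit_buy(price=98, qty=4): fills=#3x#1:4@98; bids=[-] asks=[#1:2@98 #2:4@105]
After op 4 [order #4] limit_sell(price=98, qty=1): fills=none; bids=[-] asks=[#1:2@98 #4:1@98 #2:4@105]
After op 5 [order #5] limit_buy(price=98, qty=8): fills=#5x#1:2@98 #5x#4:1@98; bids=[#5:5@98] asks=[#2:4@105]
After op 6 [order #6] market_sell(qty=5): fills=#5x#6:5@98; bids=[-] asks=[#2:4@105]
After op 7 [order #7] limit_buy(price=101, qty=9): fills=none; bids=[#7:9@101] asks=[#2:4@105]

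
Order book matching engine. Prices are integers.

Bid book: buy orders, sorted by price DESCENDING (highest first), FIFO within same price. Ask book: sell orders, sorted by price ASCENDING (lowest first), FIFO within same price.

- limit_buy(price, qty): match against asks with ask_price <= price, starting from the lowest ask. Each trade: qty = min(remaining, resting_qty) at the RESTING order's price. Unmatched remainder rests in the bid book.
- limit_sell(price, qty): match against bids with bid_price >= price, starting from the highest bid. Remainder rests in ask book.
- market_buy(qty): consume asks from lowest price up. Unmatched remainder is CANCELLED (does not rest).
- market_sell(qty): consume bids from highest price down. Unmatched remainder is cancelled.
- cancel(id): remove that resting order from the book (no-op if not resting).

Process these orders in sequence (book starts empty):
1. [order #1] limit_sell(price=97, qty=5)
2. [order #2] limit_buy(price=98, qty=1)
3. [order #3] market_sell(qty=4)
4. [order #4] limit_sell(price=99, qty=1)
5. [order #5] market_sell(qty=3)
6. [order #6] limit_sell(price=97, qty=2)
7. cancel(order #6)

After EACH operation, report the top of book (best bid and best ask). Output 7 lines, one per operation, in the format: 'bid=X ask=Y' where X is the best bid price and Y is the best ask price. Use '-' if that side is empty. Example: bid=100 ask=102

Answer: bid=- ask=97
bid=- ask=97
bid=- ask=97
bid=- ask=97
bid=- ask=97
bid=- ask=97
bid=- ask=97

Derivation:
After op 1 [order #1] limit_sell(price=97, qty=5): fills=none; bids=[-] asks=[#1:5@97]
After op 2 [order #2] limit_buy(price=98, qty=1): fills=#2x#1:1@97; bids=[-] asks=[#1:4@97]
After op 3 [order #3] market_sell(qty=4): fills=none; bids=[-] asks=[#1:4@97]
After op 4 [order #4] limit_sell(price=99, qty=1): fills=none; bids=[-] asks=[#1:4@97 #4:1@99]
After op 5 [order #5] market_sell(qty=3): fills=none; bids=[-] asks=[#1:4@97 #4:1@99]
After op 6 [order #6] limit_sell(price=97, qty=2): fills=none; bids=[-] asks=[#1:4@97 #6:2@97 #4:1@99]
After op 7 cancel(order #6): fills=none; bids=[-] asks=[#1:4@97 #4:1@99]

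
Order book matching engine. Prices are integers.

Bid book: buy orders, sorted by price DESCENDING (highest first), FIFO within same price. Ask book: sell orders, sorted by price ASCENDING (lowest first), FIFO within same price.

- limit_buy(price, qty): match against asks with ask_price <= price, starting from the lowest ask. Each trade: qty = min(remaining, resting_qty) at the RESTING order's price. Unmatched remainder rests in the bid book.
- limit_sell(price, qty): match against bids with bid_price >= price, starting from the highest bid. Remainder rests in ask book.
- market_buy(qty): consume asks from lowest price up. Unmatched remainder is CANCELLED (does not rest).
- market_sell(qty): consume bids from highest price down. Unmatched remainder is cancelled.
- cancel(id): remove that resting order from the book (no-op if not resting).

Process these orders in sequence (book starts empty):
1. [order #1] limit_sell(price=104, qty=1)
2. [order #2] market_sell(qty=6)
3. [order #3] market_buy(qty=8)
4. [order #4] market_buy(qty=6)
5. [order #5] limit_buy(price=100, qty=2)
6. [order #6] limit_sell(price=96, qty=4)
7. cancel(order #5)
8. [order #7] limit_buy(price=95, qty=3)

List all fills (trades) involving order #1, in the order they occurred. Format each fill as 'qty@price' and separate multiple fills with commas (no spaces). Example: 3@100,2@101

Answer: 1@104

Derivation:
After op 1 [order #1] limit_sell(price=104, qty=1): fills=none; bids=[-] asks=[#1:1@104]
After op 2 [order #2] market_sell(qty=6): fills=none; bids=[-] asks=[#1:1@104]
After op 3 [order #3] market_buy(qty=8): fills=#3x#1:1@104; bids=[-] asks=[-]
After op 4 [order #4] market_buy(qty=6): fills=none; bids=[-] asks=[-]
After op 5 [order #5] limit_buy(price=100, qty=2): fills=none; bids=[#5:2@100] asks=[-]
After op 6 [order #6] limit_sell(price=96, qty=4): fills=#5x#6:2@100; bids=[-] asks=[#6:2@96]
After op 7 cancel(order #5): fills=none; bids=[-] asks=[#6:2@96]
After op 8 [order #7] limit_buy(price=95, qty=3): fills=none; bids=[#7:3@95] asks=[#6:2@96]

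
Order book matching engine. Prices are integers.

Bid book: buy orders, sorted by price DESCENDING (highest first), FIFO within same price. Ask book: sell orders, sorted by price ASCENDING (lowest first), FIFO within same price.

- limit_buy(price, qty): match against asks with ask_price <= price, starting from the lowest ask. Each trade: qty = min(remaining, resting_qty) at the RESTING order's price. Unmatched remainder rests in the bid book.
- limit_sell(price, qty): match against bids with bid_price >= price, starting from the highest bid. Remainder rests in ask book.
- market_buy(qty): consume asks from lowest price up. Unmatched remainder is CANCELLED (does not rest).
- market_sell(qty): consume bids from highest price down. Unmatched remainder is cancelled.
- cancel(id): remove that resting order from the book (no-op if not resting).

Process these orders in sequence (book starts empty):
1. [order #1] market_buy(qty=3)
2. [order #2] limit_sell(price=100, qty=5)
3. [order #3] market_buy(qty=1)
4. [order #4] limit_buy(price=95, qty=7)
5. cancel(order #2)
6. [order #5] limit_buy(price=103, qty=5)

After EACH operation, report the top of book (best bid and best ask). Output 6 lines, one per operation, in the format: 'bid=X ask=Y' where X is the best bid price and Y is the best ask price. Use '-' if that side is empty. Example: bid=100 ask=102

After op 1 [order #1] market_buy(qty=3): fills=none; bids=[-] asks=[-]
After op 2 [order #2] limit_sell(price=100, qty=5): fills=none; bids=[-] asks=[#2:5@100]
After op 3 [order #3] market_buy(qty=1): fills=#3x#2:1@100; bids=[-] asks=[#2:4@100]
After op 4 [order #4] limit_buy(price=95, qty=7): fills=none; bids=[#4:7@95] asks=[#2:4@100]
After op 5 cancel(order #2): fills=none; bids=[#4:7@95] asks=[-]
After op 6 [order #5] limit_buy(price=103, qty=5): fills=none; bids=[#5:5@103 #4:7@95] asks=[-]

Answer: bid=- ask=-
bid=- ask=100
bid=- ask=100
bid=95 ask=100
bid=95 ask=-
bid=103 ask=-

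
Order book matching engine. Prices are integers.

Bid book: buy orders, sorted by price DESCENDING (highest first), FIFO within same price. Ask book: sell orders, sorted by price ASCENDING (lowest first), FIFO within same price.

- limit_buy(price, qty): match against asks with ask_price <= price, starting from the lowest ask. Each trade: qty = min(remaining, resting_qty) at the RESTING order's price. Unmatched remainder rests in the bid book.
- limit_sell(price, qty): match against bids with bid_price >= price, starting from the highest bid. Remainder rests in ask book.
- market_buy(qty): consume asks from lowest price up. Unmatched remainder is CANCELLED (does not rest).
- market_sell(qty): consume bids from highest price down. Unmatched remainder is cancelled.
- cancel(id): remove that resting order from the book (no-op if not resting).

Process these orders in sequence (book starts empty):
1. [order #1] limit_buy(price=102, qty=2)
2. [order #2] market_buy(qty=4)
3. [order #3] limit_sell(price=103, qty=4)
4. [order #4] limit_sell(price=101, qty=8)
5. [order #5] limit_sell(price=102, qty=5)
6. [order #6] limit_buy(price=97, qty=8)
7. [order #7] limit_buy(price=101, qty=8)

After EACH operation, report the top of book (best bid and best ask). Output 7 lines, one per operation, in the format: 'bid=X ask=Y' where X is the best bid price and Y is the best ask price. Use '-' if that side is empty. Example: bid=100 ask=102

Answer: bid=102 ask=-
bid=102 ask=-
bid=102 ask=103
bid=- ask=101
bid=- ask=101
bid=97 ask=101
bid=101 ask=102

Derivation:
After op 1 [order #1] limit_buy(price=102, qty=2): fills=none; bids=[#1:2@102] asks=[-]
After op 2 [order #2] market_buy(qty=4): fills=none; bids=[#1:2@102] asks=[-]
After op 3 [order #3] limit_sell(price=103, qty=4): fills=none; bids=[#1:2@102] asks=[#3:4@103]
After op 4 [order #4] limit_sell(price=101, qty=8): fills=#1x#4:2@102; bids=[-] asks=[#4:6@101 #3:4@103]
After op 5 [order #5] limit_sell(price=102, qty=5): fills=none; bids=[-] asks=[#4:6@101 #5:5@102 #3:4@103]
After op 6 [order #6] limit_buy(price=97, qty=8): fills=none; bids=[#6:8@97] asks=[#4:6@101 #5:5@102 #3:4@103]
After op 7 [order #7] limit_buy(price=101, qty=8): fills=#7x#4:6@101; bids=[#7:2@101 #6:8@97] asks=[#5:5@102 #3:4@103]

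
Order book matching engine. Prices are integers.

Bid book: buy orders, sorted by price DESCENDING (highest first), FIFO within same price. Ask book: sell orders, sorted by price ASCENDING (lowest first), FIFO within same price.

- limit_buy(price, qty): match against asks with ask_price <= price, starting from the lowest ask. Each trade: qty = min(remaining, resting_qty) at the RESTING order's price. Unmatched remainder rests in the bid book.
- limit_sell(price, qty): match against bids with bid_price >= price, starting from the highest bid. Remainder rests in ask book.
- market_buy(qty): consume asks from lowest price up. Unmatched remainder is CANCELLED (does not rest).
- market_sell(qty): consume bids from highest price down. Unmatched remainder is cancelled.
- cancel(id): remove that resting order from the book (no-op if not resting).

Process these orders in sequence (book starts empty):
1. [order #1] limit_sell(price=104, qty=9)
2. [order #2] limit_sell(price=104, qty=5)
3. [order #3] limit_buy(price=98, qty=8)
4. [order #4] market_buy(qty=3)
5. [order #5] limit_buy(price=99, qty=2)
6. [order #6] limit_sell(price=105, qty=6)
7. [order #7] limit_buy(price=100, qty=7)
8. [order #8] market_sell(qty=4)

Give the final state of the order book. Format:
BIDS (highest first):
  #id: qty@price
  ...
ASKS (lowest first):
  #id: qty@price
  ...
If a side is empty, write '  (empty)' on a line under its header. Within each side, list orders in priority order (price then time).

After op 1 [order #1] limit_sell(price=104, qty=9): fills=none; bids=[-] asks=[#1:9@104]
After op 2 [order #2] limit_sell(price=104, qty=5): fills=none; bids=[-] asks=[#1:9@104 #2:5@104]
After op 3 [order #3] limit_buy(price=98, qty=8): fills=none; bids=[#3:8@98] asks=[#1:9@104 #2:5@104]
After op 4 [order #4] market_buy(qty=3): fills=#4x#1:3@104; bids=[#3:8@98] asks=[#1:6@104 #2:5@104]
After op 5 [order #5] limit_buy(price=99, qty=2): fills=none; bids=[#5:2@99 #3:8@98] asks=[#1:6@104 #2:5@104]
After op 6 [order #6] limit_sell(price=105, qty=6): fills=none; bids=[#5:2@99 #3:8@98] asks=[#1:6@104 #2:5@104 #6:6@105]
After op 7 [order #7] limit_buy(price=100, qty=7): fills=none; bids=[#7:7@100 #5:2@99 #3:8@98] asks=[#1:6@104 #2:5@104 #6:6@105]
After op 8 [order #8] market_sell(qty=4): fills=#7x#8:4@100; bids=[#7:3@100 #5:2@99 #3:8@98] asks=[#1:6@104 #2:5@104 #6:6@105]

Answer: BIDS (highest first):
  #7: 3@100
  #5: 2@99
  #3: 8@98
ASKS (lowest first):
  #1: 6@104
  #2: 5@104
  #6: 6@105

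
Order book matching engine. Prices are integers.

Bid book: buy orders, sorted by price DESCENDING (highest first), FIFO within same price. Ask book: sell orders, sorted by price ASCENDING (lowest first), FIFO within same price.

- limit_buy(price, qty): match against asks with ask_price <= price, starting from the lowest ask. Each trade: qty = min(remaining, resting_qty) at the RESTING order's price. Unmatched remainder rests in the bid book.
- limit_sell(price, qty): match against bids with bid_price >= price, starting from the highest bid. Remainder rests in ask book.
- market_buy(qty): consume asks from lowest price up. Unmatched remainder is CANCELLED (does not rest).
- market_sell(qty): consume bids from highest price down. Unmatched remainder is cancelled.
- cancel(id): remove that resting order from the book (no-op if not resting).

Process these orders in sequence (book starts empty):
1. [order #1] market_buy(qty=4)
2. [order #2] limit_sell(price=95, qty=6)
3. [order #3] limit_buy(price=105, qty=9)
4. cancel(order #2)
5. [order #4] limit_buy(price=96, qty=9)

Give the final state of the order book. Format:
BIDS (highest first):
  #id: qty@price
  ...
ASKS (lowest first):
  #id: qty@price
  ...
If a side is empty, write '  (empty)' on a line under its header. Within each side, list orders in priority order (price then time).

Answer: BIDS (highest first):
  #3: 3@105
  #4: 9@96
ASKS (lowest first):
  (empty)

Derivation:
After op 1 [order #1] market_buy(qty=4): fills=none; bids=[-] asks=[-]
After op 2 [order #2] limit_sell(price=95, qty=6): fills=none; bids=[-] asks=[#2:6@95]
After op 3 [order #3] limit_buy(price=105, qty=9): fills=#3x#2:6@95; bids=[#3:3@105] asks=[-]
After op 4 cancel(order #2): fills=none; bids=[#3:3@105] asks=[-]
After op 5 [order #4] limit_buy(price=96, qty=9): fills=none; bids=[#3:3@105 #4:9@96] asks=[-]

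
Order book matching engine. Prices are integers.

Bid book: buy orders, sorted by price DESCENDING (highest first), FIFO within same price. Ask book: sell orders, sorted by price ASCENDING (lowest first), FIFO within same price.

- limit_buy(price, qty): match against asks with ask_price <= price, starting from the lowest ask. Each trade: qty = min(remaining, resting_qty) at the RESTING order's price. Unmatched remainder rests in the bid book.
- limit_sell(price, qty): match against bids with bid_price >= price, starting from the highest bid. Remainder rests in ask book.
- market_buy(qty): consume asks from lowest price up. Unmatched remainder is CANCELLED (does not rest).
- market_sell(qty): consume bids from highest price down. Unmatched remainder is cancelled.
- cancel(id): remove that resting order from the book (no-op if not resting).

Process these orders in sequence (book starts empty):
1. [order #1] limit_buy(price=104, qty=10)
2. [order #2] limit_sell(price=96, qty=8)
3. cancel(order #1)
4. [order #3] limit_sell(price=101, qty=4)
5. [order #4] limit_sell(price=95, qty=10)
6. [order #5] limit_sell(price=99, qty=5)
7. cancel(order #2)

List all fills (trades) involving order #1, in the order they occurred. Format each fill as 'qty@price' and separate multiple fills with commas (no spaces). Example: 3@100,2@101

Answer: 8@104

Derivation:
After op 1 [order #1] limit_buy(price=104, qty=10): fills=none; bids=[#1:10@104] asks=[-]
After op 2 [order #2] limit_sell(price=96, qty=8): fills=#1x#2:8@104; bids=[#1:2@104] asks=[-]
After op 3 cancel(order #1): fills=none; bids=[-] asks=[-]
After op 4 [order #3] limit_sell(price=101, qty=4): fills=none; bids=[-] asks=[#3:4@101]
After op 5 [order #4] limit_sell(price=95, qty=10): fills=none; bids=[-] asks=[#4:10@95 #3:4@101]
After op 6 [order #5] limit_sell(price=99, qty=5): fills=none; bids=[-] asks=[#4:10@95 #5:5@99 #3:4@101]
After op 7 cancel(order #2): fills=none; bids=[-] asks=[#4:10@95 #5:5@99 #3:4@101]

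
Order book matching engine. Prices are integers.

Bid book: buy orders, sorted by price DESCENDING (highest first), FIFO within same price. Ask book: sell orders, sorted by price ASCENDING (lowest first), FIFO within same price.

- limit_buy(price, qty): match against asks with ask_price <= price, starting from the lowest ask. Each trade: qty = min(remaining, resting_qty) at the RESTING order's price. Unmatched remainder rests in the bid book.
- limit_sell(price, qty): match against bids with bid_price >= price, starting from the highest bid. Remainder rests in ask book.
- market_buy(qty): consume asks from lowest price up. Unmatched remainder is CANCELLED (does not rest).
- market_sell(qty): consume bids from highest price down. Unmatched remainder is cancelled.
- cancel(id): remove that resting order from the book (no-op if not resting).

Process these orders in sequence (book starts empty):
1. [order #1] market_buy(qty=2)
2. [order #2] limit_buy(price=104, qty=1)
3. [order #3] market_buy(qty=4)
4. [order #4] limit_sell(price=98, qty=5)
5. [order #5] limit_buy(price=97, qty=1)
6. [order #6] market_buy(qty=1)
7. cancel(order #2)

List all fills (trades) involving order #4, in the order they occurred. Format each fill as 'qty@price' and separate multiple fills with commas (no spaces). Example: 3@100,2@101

After op 1 [order #1] market_buy(qty=2): fills=none; bids=[-] asks=[-]
After op 2 [order #2] limit_buy(price=104, qty=1): fills=none; bids=[#2:1@104] asks=[-]
After op 3 [order #3] market_buy(qty=4): fills=none; bids=[#2:1@104] asks=[-]
After op 4 [order #4] limit_sell(price=98, qty=5): fills=#2x#4:1@104; bids=[-] asks=[#4:4@98]
After op 5 [order #5] limit_buy(price=97, qty=1): fills=none; bids=[#5:1@97] asks=[#4:4@98]
After op 6 [order #6] market_buy(qty=1): fills=#6x#4:1@98; bids=[#5:1@97] asks=[#4:3@98]
After op 7 cancel(order #2): fills=none; bids=[#5:1@97] asks=[#4:3@98]

Answer: 1@104,1@98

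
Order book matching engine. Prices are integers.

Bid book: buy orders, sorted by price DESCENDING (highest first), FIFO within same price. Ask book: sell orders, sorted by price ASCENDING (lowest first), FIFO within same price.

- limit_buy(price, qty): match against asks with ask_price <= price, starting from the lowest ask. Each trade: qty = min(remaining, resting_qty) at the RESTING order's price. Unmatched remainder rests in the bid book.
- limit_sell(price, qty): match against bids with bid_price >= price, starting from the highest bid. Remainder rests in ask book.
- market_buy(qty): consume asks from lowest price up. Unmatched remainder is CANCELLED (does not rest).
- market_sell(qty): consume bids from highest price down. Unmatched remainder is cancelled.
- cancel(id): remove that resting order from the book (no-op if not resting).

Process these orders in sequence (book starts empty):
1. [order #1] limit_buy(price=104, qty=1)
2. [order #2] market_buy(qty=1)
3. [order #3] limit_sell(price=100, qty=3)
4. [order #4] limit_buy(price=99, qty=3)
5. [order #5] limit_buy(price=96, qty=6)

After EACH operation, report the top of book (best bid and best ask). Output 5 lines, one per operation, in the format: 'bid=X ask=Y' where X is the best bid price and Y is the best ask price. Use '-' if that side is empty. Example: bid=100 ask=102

Answer: bid=104 ask=-
bid=104 ask=-
bid=- ask=100
bid=99 ask=100
bid=99 ask=100

Derivation:
After op 1 [order #1] limit_buy(price=104, qty=1): fills=none; bids=[#1:1@104] asks=[-]
After op 2 [order #2] market_buy(qty=1): fills=none; bids=[#1:1@104] asks=[-]
After op 3 [order #3] limit_sell(price=100, qty=3): fills=#1x#3:1@104; bids=[-] asks=[#3:2@100]
After op 4 [order #4] limit_buy(price=99, qty=3): fills=none; bids=[#4:3@99] asks=[#3:2@100]
After op 5 [order #5] limit_buy(price=96, qty=6): fills=none; bids=[#4:3@99 #5:6@96] asks=[#3:2@100]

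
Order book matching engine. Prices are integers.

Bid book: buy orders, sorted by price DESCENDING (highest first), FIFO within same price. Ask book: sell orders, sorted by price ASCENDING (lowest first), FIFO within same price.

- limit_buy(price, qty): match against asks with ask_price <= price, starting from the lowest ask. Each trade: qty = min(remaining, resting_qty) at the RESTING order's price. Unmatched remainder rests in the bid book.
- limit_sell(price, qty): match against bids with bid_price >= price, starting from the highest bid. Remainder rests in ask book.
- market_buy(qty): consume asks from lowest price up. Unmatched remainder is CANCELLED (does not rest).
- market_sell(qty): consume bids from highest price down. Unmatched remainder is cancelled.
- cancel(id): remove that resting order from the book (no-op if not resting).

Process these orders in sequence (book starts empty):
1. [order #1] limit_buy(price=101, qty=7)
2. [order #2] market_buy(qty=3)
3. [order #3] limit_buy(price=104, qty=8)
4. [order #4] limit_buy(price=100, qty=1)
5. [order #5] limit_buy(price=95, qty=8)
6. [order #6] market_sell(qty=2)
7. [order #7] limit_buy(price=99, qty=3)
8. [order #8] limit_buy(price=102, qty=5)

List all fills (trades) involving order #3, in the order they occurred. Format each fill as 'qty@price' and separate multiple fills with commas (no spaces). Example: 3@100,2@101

After op 1 [order #1] limit_buy(price=101, qty=7): fills=none; bids=[#1:7@101] asks=[-]
After op 2 [order #2] market_buy(qty=3): fills=none; bids=[#1:7@101] asks=[-]
After op 3 [order #3] limit_buy(price=104, qty=8): fills=none; bids=[#3:8@104 #1:7@101] asks=[-]
After op 4 [order #4] limit_buy(price=100, qty=1): fills=none; bids=[#3:8@104 #1:7@101 #4:1@100] asks=[-]
After op 5 [order #5] limit_buy(price=95, qty=8): fills=none; bids=[#3:8@104 #1:7@101 #4:1@100 #5:8@95] asks=[-]
After op 6 [order #6] market_sell(qty=2): fills=#3x#6:2@104; bids=[#3:6@104 #1:7@101 #4:1@100 #5:8@95] asks=[-]
After op 7 [order #7] limit_buy(price=99, qty=3): fills=none; bids=[#3:6@104 #1:7@101 #4:1@100 #7:3@99 #5:8@95] asks=[-]
After op 8 [order #8] limit_buy(price=102, qty=5): fills=none; bids=[#3:6@104 #8:5@102 #1:7@101 #4:1@100 #7:3@99 #5:8@95] asks=[-]

Answer: 2@104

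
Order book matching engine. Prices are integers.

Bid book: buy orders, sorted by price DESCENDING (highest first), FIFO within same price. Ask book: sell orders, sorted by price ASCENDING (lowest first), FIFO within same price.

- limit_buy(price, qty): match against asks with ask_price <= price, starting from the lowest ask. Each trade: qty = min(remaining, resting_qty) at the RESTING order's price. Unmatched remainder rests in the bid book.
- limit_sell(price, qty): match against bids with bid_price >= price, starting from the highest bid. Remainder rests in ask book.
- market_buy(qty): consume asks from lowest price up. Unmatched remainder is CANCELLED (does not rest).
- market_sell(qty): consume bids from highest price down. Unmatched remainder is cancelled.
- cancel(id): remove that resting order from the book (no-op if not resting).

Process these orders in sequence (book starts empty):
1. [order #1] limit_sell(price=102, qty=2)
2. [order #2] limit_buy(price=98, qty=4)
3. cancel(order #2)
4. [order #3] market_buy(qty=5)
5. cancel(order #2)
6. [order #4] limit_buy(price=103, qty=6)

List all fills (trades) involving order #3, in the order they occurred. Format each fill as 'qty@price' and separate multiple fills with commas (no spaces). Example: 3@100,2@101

Answer: 2@102

Derivation:
After op 1 [order #1] limit_sell(price=102, qty=2): fills=none; bids=[-] asks=[#1:2@102]
After op 2 [order #2] limit_buy(price=98, qty=4): fills=none; bids=[#2:4@98] asks=[#1:2@102]
After op 3 cancel(order #2): fills=none; bids=[-] asks=[#1:2@102]
After op 4 [order #3] market_buy(qty=5): fills=#3x#1:2@102; bids=[-] asks=[-]
After op 5 cancel(order #2): fills=none; bids=[-] asks=[-]
After op 6 [order #4] limit_buy(price=103, qty=6): fills=none; bids=[#4:6@103] asks=[-]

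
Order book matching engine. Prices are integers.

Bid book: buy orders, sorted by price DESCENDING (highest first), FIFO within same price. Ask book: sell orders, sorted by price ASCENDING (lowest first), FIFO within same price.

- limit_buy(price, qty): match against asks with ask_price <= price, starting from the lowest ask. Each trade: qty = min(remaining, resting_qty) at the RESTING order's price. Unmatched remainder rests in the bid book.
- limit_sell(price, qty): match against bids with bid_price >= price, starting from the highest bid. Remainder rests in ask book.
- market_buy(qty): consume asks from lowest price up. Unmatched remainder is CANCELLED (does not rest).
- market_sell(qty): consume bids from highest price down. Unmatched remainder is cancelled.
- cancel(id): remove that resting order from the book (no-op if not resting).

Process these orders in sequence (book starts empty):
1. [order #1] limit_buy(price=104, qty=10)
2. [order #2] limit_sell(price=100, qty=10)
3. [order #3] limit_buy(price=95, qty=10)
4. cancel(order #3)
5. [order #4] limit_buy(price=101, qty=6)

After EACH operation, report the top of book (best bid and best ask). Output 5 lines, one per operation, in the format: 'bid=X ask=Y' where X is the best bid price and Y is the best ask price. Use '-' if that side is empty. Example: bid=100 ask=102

After op 1 [order #1] limit_buy(price=104, qty=10): fills=none; bids=[#1:10@104] asks=[-]
After op 2 [order #2] limit_sell(price=100, qty=10): fills=#1x#2:10@104; bids=[-] asks=[-]
After op 3 [order #3] limit_buy(price=95, qty=10): fills=none; bids=[#3:10@95] asks=[-]
After op 4 cancel(order #3): fills=none; bids=[-] asks=[-]
After op 5 [order #4] limit_buy(price=101, qty=6): fills=none; bids=[#4:6@101] asks=[-]

Answer: bid=104 ask=-
bid=- ask=-
bid=95 ask=-
bid=- ask=-
bid=101 ask=-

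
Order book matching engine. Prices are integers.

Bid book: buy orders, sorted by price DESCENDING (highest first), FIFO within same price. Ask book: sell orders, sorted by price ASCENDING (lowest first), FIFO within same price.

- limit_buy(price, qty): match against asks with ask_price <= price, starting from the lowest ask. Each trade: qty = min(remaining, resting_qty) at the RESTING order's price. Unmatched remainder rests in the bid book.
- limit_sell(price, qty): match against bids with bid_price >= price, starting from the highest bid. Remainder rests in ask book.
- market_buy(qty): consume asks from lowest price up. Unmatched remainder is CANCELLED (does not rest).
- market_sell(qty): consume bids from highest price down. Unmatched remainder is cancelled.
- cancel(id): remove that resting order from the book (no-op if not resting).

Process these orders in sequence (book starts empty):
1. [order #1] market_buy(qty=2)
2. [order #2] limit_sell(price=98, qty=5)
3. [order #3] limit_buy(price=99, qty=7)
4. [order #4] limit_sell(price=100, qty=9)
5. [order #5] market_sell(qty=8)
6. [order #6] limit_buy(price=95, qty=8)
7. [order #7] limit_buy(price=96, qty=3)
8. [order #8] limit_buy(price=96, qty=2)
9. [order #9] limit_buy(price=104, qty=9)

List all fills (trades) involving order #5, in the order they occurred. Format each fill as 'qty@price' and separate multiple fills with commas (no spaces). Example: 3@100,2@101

After op 1 [order #1] market_buy(qty=2): fills=none; bids=[-] asks=[-]
After op 2 [order #2] limit_sell(price=98, qty=5): fills=none; bids=[-] asks=[#2:5@98]
After op 3 [order #3] limit_buy(price=99, qty=7): fills=#3x#2:5@98; bids=[#3:2@99] asks=[-]
After op 4 [order #4] limit_sell(price=100, qty=9): fills=none; bids=[#3:2@99] asks=[#4:9@100]
After op 5 [order #5] market_sell(qty=8): fills=#3x#5:2@99; bids=[-] asks=[#4:9@100]
After op 6 [order #6] limit_buy(price=95, qty=8): fills=none; bids=[#6:8@95] asks=[#4:9@100]
After op 7 [order #7] limit_buy(price=96, qty=3): fills=none; bids=[#7:3@96 #6:8@95] asks=[#4:9@100]
After op 8 [order #8] limit_buy(price=96, qty=2): fills=none; bids=[#7:3@96 #8:2@96 #6:8@95] asks=[#4:9@100]
After op 9 [order #9] limit_buy(price=104, qty=9): fills=#9x#4:9@100; bids=[#7:3@96 #8:2@96 #6:8@95] asks=[-]

Answer: 2@99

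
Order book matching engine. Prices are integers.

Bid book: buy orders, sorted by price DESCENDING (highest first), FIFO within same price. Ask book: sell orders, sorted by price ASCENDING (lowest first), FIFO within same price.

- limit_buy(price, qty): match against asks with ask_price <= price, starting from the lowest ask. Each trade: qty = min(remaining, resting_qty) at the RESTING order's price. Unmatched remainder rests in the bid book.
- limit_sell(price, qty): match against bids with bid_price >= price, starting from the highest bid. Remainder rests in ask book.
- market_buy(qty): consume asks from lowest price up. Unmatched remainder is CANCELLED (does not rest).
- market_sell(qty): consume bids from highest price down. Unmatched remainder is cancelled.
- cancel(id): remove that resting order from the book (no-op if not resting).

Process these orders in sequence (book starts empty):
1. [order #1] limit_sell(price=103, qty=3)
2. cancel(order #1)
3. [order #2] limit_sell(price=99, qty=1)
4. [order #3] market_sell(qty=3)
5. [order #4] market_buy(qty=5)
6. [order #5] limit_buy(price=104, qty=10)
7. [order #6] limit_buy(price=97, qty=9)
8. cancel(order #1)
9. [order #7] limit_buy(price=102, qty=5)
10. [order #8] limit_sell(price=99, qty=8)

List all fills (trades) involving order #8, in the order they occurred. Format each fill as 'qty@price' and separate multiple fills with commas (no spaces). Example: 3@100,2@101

Answer: 8@104

Derivation:
After op 1 [order #1] limit_sell(price=103, qty=3): fills=none; bids=[-] asks=[#1:3@103]
After op 2 cancel(order #1): fills=none; bids=[-] asks=[-]
After op 3 [order #2] limit_sell(price=99, qty=1): fills=none; bids=[-] asks=[#2:1@99]
After op 4 [order #3] market_sell(qty=3): fills=none; bids=[-] asks=[#2:1@99]
After op 5 [order #4] market_buy(qty=5): fills=#4x#2:1@99; bids=[-] asks=[-]
After op 6 [order #5] limit_buy(price=104, qty=10): fills=none; bids=[#5:10@104] asks=[-]
After op 7 [order #6] limit_buy(price=97, qty=9): fills=none; bids=[#5:10@104 #6:9@97] asks=[-]
After op 8 cancel(order #1): fills=none; bids=[#5:10@104 #6:9@97] asks=[-]
After op 9 [order #7] limit_buy(price=102, qty=5): fills=none; bids=[#5:10@104 #7:5@102 #6:9@97] asks=[-]
After op 10 [order #8] limit_sell(price=99, qty=8): fills=#5x#8:8@104; bids=[#5:2@104 #7:5@102 #6:9@97] asks=[-]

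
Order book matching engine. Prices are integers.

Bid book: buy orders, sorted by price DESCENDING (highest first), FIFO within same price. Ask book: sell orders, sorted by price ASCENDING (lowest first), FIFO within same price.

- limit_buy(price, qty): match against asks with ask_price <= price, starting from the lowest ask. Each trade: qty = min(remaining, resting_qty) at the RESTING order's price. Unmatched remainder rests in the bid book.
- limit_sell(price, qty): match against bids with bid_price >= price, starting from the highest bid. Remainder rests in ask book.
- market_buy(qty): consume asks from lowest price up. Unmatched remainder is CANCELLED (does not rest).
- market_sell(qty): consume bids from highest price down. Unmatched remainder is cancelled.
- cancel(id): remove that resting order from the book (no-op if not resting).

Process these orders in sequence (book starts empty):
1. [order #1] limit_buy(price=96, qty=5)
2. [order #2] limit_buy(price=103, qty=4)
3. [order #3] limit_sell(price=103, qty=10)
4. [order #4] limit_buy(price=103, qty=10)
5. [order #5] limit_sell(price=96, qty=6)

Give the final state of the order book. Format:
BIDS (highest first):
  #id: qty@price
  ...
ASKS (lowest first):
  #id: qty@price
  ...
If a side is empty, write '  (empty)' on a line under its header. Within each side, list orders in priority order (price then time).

Answer: BIDS (highest first):
  #1: 3@96
ASKS (lowest first):
  (empty)

Derivation:
After op 1 [order #1] limit_buy(price=96, qty=5): fills=none; bids=[#1:5@96] asks=[-]
After op 2 [order #2] limit_buy(price=103, qty=4): fills=none; bids=[#2:4@103 #1:5@96] asks=[-]
After op 3 [order #3] limit_sell(price=103, qty=10): fills=#2x#3:4@103; bids=[#1:5@96] asks=[#3:6@103]
After op 4 [order #4] limit_buy(price=103, qty=10): fills=#4x#3:6@103; bids=[#4:4@103 #1:5@96] asks=[-]
After op 5 [order #5] limit_sell(price=96, qty=6): fills=#4x#5:4@103 #1x#5:2@96; bids=[#1:3@96] asks=[-]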